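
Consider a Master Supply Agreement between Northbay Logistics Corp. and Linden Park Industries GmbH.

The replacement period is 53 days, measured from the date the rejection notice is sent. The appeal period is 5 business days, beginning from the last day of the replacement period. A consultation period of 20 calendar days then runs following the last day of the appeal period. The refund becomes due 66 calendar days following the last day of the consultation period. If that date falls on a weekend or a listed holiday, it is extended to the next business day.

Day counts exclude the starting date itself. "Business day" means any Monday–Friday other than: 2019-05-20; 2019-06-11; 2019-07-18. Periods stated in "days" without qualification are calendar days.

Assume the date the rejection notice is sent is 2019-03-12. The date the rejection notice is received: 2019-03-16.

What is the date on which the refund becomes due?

2019-08-05

Adding 53 calendar days to 2019-03-12 gives 2019-05-04, which is the last day of the replacement period.
The last day of the appeal period: 5 business days after Saturday, 2019-05-04, skipping weekends — May 6, May 7, May 8, May 9, May 10 — lands on Friday, 2019-05-10.
The last day of the consultation period: 2019-05-10 + 20 days = 2019-05-30.
The date on which the refund becomes due: 66 calendar days after 2019-05-30 is 2019-08-04. That falls on a Sunday, so it rolls to the next business day, Monday, 2019-08-05.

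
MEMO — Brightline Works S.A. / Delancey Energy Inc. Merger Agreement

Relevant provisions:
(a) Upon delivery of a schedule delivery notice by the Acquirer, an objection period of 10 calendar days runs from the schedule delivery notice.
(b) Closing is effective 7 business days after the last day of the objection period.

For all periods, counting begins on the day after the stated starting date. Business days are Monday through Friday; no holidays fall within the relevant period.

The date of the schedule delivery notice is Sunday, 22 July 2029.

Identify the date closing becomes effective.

10 August 2029

The last day of the objection period: 22 July 2029 + 10 days = 1 August 2029.
The date closing becomes effective: 7 business days after Wednesday, 1 August 2029, skipping weekends — Aug 2, Aug 3, Aug 6, Aug 7, Aug 8, Aug 9, Aug 10 — lands on Friday, 10 August 2029.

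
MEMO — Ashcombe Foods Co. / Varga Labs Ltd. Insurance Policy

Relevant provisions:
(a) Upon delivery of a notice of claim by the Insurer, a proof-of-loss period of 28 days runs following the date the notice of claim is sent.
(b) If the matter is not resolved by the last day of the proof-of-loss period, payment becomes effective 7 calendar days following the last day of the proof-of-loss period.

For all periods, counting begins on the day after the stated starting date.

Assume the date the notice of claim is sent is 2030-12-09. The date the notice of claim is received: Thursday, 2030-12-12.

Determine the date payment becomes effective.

The last day of the proof-of-loss period: 2030-12-09 + 28 days = 2031-01-06.
The date payment becomes effective: 2031-01-06 + 7 days = 2031-01-13.

2031-01-13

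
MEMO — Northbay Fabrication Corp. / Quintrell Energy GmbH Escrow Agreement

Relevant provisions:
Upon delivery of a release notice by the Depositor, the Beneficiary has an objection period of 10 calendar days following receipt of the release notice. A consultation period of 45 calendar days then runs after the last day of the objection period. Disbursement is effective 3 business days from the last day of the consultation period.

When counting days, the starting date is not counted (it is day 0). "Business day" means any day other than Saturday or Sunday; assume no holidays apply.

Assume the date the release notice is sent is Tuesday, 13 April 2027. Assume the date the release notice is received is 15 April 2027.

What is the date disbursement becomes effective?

14 June 2027

The last day of the objection period: 15 April 2027 + 10 days = 25 April 2027.
The last day of the consultation period: 45 calendar days after 25 April 2027 is 9 June 2027.
The date disbursement becomes effective: counting 3 business days from Wednesday, 9 June 2027 (Jun 10, Jun 11, Jun 14, skipping weekends) reaches Monday, 14 June 2027.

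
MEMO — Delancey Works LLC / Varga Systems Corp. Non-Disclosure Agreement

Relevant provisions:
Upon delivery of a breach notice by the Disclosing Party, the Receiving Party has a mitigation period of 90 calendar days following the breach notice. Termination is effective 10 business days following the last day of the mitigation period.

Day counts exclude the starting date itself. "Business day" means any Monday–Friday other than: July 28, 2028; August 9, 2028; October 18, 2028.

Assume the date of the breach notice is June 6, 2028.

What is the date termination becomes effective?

The last day of the mitigation period: 90 calendar days after June 6, 2028 is September 4, 2028.
From Monday, September 4, 2028, 10 business days (Sep 5, Sep 6, Sep 7, Sep 8, Sep 11, Sep 12, Sep 13, Sep 14, Sep 15, Sep 18, skipping weekends) brings us to Monday, September 18, 2028, which is the date termination becomes effective.

September 18, 2028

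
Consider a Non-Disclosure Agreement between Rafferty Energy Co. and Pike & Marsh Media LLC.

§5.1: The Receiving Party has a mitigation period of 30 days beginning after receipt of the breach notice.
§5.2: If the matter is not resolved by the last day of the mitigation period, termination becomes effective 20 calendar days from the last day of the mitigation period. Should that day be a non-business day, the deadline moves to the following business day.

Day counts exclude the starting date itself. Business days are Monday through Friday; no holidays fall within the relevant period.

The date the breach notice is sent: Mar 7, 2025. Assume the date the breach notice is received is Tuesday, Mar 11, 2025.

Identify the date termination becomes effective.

The last day of the mitigation period: Mar 11, 2025 + 30 days = Apr 10, 2025.
Adding 20 calendar days to Apr 10, 2025 gives Apr 30, 2025, which is the date termination becomes effective. Apr 30, 2025 is a Wednesday, so no roll-forward applies.

Apr 30, 2025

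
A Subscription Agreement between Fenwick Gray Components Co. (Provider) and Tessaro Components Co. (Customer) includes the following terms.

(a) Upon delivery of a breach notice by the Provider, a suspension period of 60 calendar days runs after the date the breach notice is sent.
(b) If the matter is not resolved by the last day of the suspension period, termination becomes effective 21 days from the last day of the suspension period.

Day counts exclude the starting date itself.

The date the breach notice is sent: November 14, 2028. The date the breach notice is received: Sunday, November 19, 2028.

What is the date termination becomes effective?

February 3, 2029

The last day of the suspension period: 60 calendar days after November 14, 2028 is January 13, 2029.
The date termination becomes effective: 21 calendar days after January 13, 2029 is February 3, 2029.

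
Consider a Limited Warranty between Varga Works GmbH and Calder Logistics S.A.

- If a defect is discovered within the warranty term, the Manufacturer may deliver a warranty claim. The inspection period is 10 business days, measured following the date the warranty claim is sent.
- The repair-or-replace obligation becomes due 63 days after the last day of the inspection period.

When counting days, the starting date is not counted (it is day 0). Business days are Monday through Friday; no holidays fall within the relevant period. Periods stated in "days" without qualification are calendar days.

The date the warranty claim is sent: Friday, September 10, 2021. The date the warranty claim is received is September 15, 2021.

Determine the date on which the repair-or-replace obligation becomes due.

November 26, 2021

From Friday, September 10, 2021, 10 business days (Sep 13, Sep 14, Sep 15, Sep 16, Sep 17, Sep 20, Sep 21, Sep 22, Sep 23, Sep 24, skipping weekends) brings us to Friday, September 24, 2021, which is the last day of the inspection period.
The date on which the repair-or-replace obligation becomes due: September 24, 2021 + 63 days = November 26, 2021.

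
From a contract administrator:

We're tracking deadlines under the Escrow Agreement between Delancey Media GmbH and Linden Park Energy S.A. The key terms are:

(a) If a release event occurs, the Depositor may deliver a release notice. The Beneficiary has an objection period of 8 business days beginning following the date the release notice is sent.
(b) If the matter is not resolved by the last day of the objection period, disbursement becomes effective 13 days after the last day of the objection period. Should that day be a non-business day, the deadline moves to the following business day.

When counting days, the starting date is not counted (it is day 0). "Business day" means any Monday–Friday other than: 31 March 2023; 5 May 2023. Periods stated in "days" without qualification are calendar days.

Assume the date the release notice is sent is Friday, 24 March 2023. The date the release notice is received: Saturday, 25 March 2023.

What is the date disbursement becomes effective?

19 April 2023

The last day of the objection period: counting 8 business days from Friday, 24 March 2023 (Mar 27, Mar 28, Mar 29, Mar 30, Apr 3, Apr 4, Apr 5, Apr 6, skipping weekends and the listed holiday on Mar 31) reaches Thursday, 6 April 2023.
The date disbursement becomes effective: 13 calendar days after 6 April 2023 is 19 April 2023. 19 April 2023 is a Wednesday and is not a listed holiday, so no roll-forward applies.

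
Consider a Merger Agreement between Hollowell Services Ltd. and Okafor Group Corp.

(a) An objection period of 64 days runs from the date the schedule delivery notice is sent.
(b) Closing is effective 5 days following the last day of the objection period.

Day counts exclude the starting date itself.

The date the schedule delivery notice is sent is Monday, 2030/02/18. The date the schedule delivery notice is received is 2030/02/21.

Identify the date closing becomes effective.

2030/04/28

The last day of the objection period: 64 calendar days after 2030/02/18 is 2030/04/23.
The date closing becomes effective: 5 calendar days after 2030/04/23 is 2030/04/28.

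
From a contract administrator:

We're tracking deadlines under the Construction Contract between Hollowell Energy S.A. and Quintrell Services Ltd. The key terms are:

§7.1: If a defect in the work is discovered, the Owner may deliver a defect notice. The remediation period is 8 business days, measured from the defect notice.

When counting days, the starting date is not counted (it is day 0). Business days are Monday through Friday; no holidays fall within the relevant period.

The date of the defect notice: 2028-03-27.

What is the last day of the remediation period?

2028-04-06

The last day of the remediation period: 8 business days after Monday, 2028-03-27, skipping weekends — Mar 28, Mar 29, Mar 30, Mar 31, Apr 3, Apr 4, Apr 5, Apr 6 — lands on Thursday, 2028-04-06.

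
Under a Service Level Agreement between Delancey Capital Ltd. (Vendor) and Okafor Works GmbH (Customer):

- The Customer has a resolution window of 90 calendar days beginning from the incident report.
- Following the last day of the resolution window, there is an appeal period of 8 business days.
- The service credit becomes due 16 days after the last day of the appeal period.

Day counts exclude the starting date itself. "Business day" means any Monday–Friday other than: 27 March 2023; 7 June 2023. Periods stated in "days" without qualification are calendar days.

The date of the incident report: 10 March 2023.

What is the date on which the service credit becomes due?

The last day of the resolution window: 10 March 2023 + 90 days = 8 June 2023.
From Thursday, 8 June 2023, 8 business days (Jun 9, Jun 12, Jun 13, Jun 14, Jun 15, Jun 16, Jun 19, Jun 20, skipping weekends) brings us to Tuesday, 20 June 2023, which is the last day of the appeal period.
The date on which the service credit becomes due: 16 calendar days after 20 June 2023 is 6 July 2023.

6 July 2023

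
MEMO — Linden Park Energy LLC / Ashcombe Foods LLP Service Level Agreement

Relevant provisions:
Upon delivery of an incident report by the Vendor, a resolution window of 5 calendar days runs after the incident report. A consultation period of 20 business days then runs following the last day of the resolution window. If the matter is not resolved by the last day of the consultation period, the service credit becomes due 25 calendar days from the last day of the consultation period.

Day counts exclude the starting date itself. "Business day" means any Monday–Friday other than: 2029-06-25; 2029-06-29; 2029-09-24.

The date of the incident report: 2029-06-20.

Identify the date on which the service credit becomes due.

2029-08-18

The last day of the resolution window: 5 calendar days after 2029-06-20 is 2029-06-25.
From Monday, 2029-06-25, 20 business days (Jun 26, Jun 27, Jun 28, Jul 2, …, Jul 20, Jul 23, Jul 24, skipping weekends and the listed holiday on Jun 29) brings us to Tuesday, 2029-07-24, which is the last day of the consultation period.
Adding 25 calendar days to 2029-07-24 gives 2029-08-18, which is the date on which the service credit becomes due.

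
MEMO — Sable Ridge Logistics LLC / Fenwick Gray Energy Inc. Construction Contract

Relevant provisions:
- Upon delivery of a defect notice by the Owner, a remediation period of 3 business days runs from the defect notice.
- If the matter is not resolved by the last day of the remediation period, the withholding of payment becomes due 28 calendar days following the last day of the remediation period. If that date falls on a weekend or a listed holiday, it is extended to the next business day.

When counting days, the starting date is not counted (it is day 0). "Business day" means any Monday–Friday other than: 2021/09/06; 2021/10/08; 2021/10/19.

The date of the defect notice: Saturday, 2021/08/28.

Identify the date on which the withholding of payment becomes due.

The last day of the remediation period: counting 3 business days from Saturday, 2021/08/28 (Aug 30, Aug 31, Sep 1, skipping weekends) reaches Wednesday, 2021/09/01.
The date on which the withholding of payment becomes due: 28 calendar days after 2021/09/01 is 2021/09/29. 2021/09/29 is a Wednesday and is not a listed holiday, so no roll-forward applies.

2021/09/29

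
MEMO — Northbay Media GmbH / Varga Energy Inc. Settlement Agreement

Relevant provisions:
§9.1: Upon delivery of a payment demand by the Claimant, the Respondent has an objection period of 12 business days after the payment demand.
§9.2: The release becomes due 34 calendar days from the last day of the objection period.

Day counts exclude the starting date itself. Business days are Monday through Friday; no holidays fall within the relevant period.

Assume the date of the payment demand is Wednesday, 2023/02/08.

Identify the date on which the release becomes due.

The last day of the objection period: counting 12 business days from Wednesday, 2023/02/08 (Feb 9, Feb 10, Feb 13, Feb 14, …, Feb 22, Feb 23, Feb 24, skipping weekends) reaches Friday, 2023/02/24.
Adding 34 calendar days to 2023/02/24 gives 2023/03/30, which is the date on which the release becomes due.

2023/03/30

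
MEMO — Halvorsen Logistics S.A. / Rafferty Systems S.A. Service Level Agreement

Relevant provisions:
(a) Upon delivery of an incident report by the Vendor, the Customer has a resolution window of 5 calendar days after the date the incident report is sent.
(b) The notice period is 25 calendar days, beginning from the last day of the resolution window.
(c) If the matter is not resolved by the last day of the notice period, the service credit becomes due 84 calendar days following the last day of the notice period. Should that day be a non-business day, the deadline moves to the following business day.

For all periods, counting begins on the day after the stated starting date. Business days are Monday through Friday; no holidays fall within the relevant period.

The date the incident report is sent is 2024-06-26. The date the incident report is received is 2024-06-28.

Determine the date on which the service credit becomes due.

The last day of the resolution window: 2024-06-26 + 5 days = 2024-07-01.
The last day of the notice period: 25 calendar days after 2024-07-01 is 2024-07-26.
The date on which the service credit becomes due: 2024-07-26 + 84 days = 2024-10-18. 2024-10-18 is a Friday, so no roll-forward applies.

2024-10-18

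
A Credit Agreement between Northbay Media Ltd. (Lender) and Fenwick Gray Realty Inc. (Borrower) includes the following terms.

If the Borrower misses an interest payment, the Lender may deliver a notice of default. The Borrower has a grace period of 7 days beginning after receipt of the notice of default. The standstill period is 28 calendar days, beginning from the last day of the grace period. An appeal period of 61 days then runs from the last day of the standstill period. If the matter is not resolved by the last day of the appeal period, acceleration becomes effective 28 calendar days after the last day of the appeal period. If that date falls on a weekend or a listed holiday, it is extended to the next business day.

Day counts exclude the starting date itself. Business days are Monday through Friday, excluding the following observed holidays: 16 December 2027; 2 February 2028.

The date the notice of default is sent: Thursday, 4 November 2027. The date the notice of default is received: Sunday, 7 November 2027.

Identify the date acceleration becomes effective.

The last day of the grace period: 7 calendar days after 7 November 2027 is 14 November 2027.
Adding 28 calendar days to 14 November 2027 gives 12 December 2027, which is the last day of the standstill period.
The last day of the appeal period: 61 calendar days after 12 December 2027 is 11 February 2028.
The date acceleration becomes effective: 11 February 2028 + 28 days = 10 March 2028. 10 March 2028 is a Friday and is not a listed holiday, so no roll-forward applies.

10 March 2028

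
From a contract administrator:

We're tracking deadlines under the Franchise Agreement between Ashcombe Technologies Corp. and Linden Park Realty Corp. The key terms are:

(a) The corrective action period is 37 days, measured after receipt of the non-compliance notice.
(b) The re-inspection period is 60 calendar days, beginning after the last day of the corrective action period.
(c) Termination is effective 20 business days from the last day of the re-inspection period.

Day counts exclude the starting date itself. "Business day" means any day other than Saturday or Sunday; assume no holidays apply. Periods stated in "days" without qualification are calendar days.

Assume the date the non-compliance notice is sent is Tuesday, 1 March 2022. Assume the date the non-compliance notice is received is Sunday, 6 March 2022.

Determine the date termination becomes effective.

The last day of the corrective action period: 37 calendar days after 6 March 2022 is 12 April 2022.
The last day of the re-inspection period: 12 April 2022 + 60 days = 11 June 2022.
From Saturday, 11 June 2022, 20 business days (Jun 13, Jun 14, Jun 15, Jun 16, …, Jul 6, Jul 7, Jul 8, skipping weekends) brings us to Friday, 8 July 2022, which is the date termination becomes effective.

8 July 2022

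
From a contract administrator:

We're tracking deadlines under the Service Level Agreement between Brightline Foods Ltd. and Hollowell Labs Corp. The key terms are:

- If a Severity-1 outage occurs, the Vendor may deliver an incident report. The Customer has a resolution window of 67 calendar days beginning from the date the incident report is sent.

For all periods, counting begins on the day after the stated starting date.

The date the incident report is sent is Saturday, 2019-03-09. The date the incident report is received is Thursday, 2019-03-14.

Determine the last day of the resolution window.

The last day of the resolution window: 67 calendar days after 2019-03-09 is 2019-05-15.

2019-05-15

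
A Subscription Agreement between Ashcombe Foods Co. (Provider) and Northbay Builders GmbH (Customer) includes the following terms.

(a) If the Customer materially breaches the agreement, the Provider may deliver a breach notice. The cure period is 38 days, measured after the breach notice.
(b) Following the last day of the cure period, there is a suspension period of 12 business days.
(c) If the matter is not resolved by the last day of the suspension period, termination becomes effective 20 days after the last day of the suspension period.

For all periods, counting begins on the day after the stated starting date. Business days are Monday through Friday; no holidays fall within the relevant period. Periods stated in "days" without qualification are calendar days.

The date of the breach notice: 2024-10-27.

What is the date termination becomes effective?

The last day of the cure period: 2024-10-27 + 38 days = 2024-12-04.
The last day of the suspension period: 12 business days after Wednesday, 2024-12-04, skipping weekends — Dec 5, Dec 6, Dec 9, Dec 10, …, Dec 18, Dec 19, Dec 20 — lands on Friday, 2024-12-20.
The date termination becomes effective: 20 calendar days after 2024-12-20 is 2025-01-09.

2025-01-09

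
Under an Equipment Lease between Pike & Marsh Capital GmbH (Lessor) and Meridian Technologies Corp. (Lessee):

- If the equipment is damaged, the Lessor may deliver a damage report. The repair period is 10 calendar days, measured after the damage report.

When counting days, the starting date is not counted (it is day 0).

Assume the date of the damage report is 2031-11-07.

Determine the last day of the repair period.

2031-11-17

Adding 10 calendar days to 2031-11-07 gives 2031-11-17, which is the last day of the repair period.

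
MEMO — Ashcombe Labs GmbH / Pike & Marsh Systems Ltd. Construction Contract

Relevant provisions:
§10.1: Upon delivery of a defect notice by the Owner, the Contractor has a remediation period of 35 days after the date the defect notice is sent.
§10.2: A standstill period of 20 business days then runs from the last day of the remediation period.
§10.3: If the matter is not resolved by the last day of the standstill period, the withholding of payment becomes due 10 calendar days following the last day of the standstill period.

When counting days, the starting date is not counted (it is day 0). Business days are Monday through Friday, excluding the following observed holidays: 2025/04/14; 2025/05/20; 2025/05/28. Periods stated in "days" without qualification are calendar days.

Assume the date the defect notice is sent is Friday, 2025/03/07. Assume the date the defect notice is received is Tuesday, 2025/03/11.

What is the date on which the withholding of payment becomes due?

2025/05/22

The last day of the remediation period: 2025/03/07 + 35 days = 2025/04/11.
From Friday, 2025/04/11, 20 business days (Apr 15, Apr 16, Apr 17, Apr 18, …, May 8, May 9, May 12, skipping weekends and the listed holiday on Apr 14) brings us to Monday, 2025/05/12, which is the last day of the standstill period.
The date on which the withholding of payment becomes due: 10 calendar days after 2025/05/12 is 2025/05/22.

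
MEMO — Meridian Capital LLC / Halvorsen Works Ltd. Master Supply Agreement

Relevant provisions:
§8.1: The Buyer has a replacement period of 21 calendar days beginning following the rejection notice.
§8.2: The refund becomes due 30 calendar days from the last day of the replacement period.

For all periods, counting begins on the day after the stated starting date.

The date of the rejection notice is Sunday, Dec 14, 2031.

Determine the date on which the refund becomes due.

Feb 3, 2032

The last day of the replacement period: Dec 14, 2031 + 21 days = Jan 4, 2032.
The date on which the refund becomes due: 30 calendar days after Jan 4, 2032 is Feb 3, 2032.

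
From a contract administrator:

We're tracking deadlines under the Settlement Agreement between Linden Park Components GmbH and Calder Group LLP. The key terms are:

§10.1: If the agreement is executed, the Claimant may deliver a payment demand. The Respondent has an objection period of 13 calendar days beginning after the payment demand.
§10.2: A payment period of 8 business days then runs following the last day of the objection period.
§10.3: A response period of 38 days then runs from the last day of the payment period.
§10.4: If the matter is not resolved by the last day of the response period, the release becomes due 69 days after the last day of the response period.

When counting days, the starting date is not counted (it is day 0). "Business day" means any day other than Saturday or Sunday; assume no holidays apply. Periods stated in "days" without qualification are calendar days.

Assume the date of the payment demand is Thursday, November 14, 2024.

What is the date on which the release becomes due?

The last day of the objection period: 13 calendar days after November 14, 2024 is November 27, 2024.
The last day of the payment period: counting 8 business days from Wednesday, November 27, 2024 (Nov 28, Nov 29, Dec 2, Dec 3, Dec 4, Dec 5, Dec 6, Dec 9, skipping weekends) reaches Monday, December 9, 2024.
The last day of the response period: 38 calendar days after December 9, 2024 is January 16, 2025.
Adding 69 calendar days to January 16, 2025 gives March 26, 2025, which is the date on which the release becomes due.

March 26, 2025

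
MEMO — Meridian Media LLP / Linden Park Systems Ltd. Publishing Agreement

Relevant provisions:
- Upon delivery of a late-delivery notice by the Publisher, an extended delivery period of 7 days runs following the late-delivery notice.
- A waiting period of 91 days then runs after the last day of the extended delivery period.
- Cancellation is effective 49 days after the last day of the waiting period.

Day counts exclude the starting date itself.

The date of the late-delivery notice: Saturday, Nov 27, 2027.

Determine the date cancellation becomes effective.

The last day of the extended delivery period: 7 calendar days after Nov 27, 2027 is Dec 4, 2027.
The last day of the waiting period: Dec 4, 2027 + 91 days = Mar 4, 2028.
Adding 49 calendar days to Mar 4, 2028 gives Apr 22, 2028, which is the date cancellation becomes effective.

Apr 22, 2028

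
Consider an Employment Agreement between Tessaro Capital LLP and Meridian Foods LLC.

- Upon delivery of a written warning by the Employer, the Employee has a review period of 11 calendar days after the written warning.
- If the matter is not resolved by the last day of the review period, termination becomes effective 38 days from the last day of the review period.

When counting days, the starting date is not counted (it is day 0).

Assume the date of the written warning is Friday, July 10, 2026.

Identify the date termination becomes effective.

The last day of the review period: 11 calendar days after July 10, 2026 is July 21, 2026.
Adding 38 calendar days to July 21, 2026 gives August 28, 2026, which is the date termination becomes effective.

August 28, 2026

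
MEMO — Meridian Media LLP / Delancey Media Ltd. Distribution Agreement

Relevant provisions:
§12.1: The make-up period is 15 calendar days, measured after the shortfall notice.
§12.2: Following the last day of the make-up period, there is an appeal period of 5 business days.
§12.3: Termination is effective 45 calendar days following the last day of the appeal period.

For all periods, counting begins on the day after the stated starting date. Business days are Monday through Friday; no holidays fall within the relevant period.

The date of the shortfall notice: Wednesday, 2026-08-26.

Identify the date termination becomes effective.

The last day of the make-up period: 15 calendar days after 2026-08-26 is 2026-09-10.
The last day of the appeal period: 5 business days after Thursday, 2026-09-10, skipping weekends — Sep 11, Sep 14, Sep 15, Sep 16, Sep 17 — lands on Thursday, 2026-09-17.
Adding 45 calendar days to 2026-09-17 gives 2026-11-01, which is the date termination becomes effective.

2026-11-01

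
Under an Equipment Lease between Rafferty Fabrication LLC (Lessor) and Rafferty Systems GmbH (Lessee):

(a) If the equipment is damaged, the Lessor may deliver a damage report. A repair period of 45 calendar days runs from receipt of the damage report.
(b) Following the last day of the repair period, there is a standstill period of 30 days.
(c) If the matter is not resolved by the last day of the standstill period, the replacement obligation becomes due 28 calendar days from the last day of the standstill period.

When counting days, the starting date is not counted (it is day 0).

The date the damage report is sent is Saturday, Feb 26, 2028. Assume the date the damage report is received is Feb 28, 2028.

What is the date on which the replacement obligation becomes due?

Jun 10, 2028

The last day of the repair period: Feb 28, 2028 + 45 days = Apr 13, 2028.
The last day of the standstill period: Apr 13, 2028 + 30 days = May 13, 2028.
The date on which the replacement obligation becomes due: 28 calendar days after May 13, 2028 is Jun 10, 2028.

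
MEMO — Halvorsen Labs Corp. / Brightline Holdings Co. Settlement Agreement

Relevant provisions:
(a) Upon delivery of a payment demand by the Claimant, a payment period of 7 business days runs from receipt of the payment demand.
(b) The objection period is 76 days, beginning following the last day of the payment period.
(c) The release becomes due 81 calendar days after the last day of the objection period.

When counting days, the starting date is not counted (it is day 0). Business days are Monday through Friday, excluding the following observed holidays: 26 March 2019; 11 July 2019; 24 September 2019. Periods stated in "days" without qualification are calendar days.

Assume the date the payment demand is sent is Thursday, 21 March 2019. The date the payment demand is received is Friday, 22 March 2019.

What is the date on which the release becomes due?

7 September 2019

The last day of the payment period: counting 7 business days from Friday, 22 March 2019 (Mar 25, Mar 27, Mar 28, Mar 29, Apr 1, Apr 2, Apr 3, skipping weekends and the listed holiday on Mar 26) reaches Wednesday, 3 April 2019.
Adding 76 calendar days to 3 April 2019 gives 18 June 2019, which is the last day of the objection period.
Adding 81 calendar days to 18 June 2019 gives 7 September 2019, which is the date on which the release becomes due.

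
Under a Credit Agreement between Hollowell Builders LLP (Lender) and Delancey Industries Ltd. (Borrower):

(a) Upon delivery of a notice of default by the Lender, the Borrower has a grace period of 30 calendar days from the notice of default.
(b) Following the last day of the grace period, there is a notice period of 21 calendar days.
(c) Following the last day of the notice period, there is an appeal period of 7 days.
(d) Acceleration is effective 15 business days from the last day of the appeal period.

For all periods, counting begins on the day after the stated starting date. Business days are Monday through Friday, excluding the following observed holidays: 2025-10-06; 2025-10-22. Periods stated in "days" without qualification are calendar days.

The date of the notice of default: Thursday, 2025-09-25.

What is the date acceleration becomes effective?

The last day of the grace period: 30 calendar days after 2025-09-25 is 2025-10-25.
Adding 21 calendar days to 2025-10-25 gives 2025-11-15, which is the last day of the notice period.
The last day of the appeal period: 2025-11-15 + 7 days = 2025-11-22.
From Saturday, 2025-11-22, 15 business days (Nov 24, Nov 25, Nov 26, Nov 27, …, Dec 10, Dec 11, Dec 12, skipping weekends) brings us to Friday, 2025-12-12, which is the date acceleration becomes effective.

2025-12-12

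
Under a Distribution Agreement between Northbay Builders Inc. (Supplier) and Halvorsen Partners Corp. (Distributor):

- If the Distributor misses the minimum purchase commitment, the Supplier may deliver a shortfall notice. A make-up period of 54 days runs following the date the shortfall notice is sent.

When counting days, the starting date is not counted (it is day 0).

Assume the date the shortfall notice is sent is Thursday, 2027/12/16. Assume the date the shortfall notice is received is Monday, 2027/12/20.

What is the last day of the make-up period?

The last day of the make-up period: 2027/12/16 + 54 days = 2028/02/08.

2028/02/08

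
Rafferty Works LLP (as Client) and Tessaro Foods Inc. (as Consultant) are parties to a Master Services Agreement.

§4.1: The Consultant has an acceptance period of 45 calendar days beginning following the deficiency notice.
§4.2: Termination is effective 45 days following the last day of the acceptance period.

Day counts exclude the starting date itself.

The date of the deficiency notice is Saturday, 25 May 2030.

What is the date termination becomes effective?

23 August 2030

The last day of the acceptance period: 25 May 2030 + 45 days = 9 July 2030.
Adding 45 calendar days to 9 July 2030 gives 23 August 2030, which is the date termination becomes effective.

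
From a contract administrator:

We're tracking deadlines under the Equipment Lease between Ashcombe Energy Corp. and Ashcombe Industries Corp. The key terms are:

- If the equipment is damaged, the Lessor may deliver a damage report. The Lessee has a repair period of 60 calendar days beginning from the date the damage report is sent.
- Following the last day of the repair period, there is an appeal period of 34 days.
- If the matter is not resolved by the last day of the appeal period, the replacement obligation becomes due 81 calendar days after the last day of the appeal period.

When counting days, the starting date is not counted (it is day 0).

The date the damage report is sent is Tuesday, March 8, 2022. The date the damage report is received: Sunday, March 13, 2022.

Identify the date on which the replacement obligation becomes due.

August 30, 2022

The last day of the repair period: 60 calendar days after March 8, 2022 is May 7, 2022.
The last day of the appeal period: 34 calendar days after May 7, 2022 is June 10, 2022.
Adding 81 calendar days to June 10, 2022 gives August 30, 2022, which is the date on which the replacement obligation becomes due.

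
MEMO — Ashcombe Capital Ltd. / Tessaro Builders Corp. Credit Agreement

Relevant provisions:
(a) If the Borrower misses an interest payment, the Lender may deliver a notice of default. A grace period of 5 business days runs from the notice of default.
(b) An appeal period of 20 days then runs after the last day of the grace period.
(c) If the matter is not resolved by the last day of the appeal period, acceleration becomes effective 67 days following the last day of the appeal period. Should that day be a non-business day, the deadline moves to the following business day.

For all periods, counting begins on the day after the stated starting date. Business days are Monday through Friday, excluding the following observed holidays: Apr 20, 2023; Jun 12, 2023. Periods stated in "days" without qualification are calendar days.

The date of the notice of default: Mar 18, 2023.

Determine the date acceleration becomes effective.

The last day of the grace period: counting 5 business days from Saturday, Mar 18, 2023 (Mar 20, Mar 21, Mar 22, Mar 23, Mar 24, skipping weekends) reaches Friday, Mar 24, 2023.
The last day of the appeal period: Mar 24, 2023 + 20 days = Apr 13, 2023.
The date acceleration becomes effective: 67 calendar days after Apr 13, 2023 is Jun 19, 2023. Jun 19, 2023 is a Monday and is not a listed holiday, so no roll-forward applies.

Jun 19, 2023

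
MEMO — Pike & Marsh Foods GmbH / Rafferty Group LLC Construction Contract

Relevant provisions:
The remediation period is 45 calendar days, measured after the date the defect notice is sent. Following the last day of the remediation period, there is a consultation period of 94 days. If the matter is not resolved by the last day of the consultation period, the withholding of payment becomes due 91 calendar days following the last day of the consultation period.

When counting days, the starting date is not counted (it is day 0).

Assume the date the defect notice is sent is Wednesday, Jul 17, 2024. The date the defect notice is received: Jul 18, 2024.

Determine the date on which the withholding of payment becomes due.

Mar 4, 2025

The last day of the remediation period: 45 calendar days after Jul 17, 2024 is Aug 31, 2024.
The last day of the consultation period: Aug 31, 2024 + 94 days = Dec 3, 2024.
Adding 91 calendar days to Dec 3, 2024 gives Mar 4, 2025, which is the date on which the withholding of payment becomes due.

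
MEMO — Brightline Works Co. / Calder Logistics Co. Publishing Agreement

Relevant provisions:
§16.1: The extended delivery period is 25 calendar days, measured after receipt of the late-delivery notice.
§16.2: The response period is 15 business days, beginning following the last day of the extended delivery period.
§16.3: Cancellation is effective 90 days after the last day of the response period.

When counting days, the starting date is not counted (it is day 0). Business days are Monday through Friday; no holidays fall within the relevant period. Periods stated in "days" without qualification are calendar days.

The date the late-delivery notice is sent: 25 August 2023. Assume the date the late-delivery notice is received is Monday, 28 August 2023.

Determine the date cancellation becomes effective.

11 January 2024

The last day of the extended delivery period: 28 August 2023 + 25 days = 22 September 2023.
The last day of the response period: counting 15 business days from Friday, 22 September 2023 (Sep 25, Sep 26, Sep 27, Sep 28, …, Oct 11, Oct 12, Oct 13, skipping weekends) reaches Friday, 13 October 2023.
The date cancellation becomes effective: 13 October 2023 + 90 days = 11 January 2024.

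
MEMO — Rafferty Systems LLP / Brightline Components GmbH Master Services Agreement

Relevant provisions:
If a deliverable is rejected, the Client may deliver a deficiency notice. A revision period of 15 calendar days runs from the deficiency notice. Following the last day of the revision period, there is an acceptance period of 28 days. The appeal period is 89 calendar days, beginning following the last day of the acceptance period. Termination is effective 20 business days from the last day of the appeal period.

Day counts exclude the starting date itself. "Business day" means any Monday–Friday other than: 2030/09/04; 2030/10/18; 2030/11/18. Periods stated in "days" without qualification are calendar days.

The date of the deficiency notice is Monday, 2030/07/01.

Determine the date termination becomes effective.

2030/12/09

The last day of the revision period: 15 calendar days after 2030/07/01 is 2030/07/16.
The last day of the acceptance period: 28 calendar days after 2030/07/16 is 2030/08/13.
The last day of the appeal period: 89 calendar days after 2030/08/13 is 2030/11/10.
The date termination becomes effective: 20 business days after Sunday, 2030/11/10, skipping weekends and the listed holiday on Nov 18 — Nov 11, Nov 12, Nov 13, Nov 14, …, Dec 5, Dec 6, Dec 9 — lands on Monday, 2030/12/09.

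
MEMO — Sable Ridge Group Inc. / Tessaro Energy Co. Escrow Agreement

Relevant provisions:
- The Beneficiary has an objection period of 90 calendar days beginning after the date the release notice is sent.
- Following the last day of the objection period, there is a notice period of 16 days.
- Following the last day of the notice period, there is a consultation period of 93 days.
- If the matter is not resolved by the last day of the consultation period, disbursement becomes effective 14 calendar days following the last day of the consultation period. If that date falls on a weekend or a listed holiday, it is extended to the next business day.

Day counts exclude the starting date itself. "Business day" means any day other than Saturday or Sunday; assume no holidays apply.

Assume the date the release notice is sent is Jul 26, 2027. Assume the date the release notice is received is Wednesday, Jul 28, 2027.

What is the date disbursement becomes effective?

Feb 24, 2028

Adding 90 calendar days to Jul 26, 2027 gives Oct 24, 2027, which is the last day of the objection period.
The last day of the notice period: Oct 24, 2027 + 16 days = Nov 9, 2027.
Adding 93 calendar days to Nov 9, 2027 gives Feb 10, 2028, which is the last day of the consultation period.
Adding 14 calendar days to Feb 10, 2028 gives Feb 24, 2028, which is the date disbursement becomes effective. Feb 24, 2028 is a Thursday, so no roll-forward applies.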